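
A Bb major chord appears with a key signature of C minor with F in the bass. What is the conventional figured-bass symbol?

F is the fifth of Bb major, so the chord is in second inversion.
A triad in second inversion is figured 6/4, conventionally abbreviated 6/4.

6/4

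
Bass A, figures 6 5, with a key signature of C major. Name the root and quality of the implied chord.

The figures 6 5 indicate a seventh chord in first inversion.
In first inversion the root lies a sixth above the bass: a sixth above A in C major is F.
The chord tones are A, C, E, F, giving F major seventh.

F major seventh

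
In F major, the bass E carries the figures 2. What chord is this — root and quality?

F major seventh

The figures 2 indicate a seventh chord in third inversion.
In third inversion the root lies a second above the bass: a second above E in F major is F.
The chord tones are E, F, A, C, giving F major seventh.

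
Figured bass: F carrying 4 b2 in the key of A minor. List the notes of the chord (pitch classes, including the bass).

The written figures 4 b2 are shorthand for 6/4/2: the 6 is implied.
A second above F in this key is G, lowered to Gb by the flat.
A fourth above F in this key is B.
A sixth above F in this key is D.

F, Gb, B, D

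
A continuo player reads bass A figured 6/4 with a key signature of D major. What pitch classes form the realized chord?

A fourth above A in this key is D.
A sixth above A in this key is F#.
Together with the bass A, this spells D major in second inversion.

A, D, F#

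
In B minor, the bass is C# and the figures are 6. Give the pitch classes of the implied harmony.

The written figures 6 are shorthand for 6/3: the 3 is implied.
A third above C# in this key is E.
A sixth above C# in this key is A.
Together with the bass C#, this spells A major in first inversion.

C#, E, A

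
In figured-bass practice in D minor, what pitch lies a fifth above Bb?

Counting 4 letter steps above Bb lands on F; in D minor, that letter is F.

F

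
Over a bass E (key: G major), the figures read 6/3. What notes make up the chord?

A third above E in this key is G.
A sixth above E in this key is C.
Together with the bass E, this spells C major in first inversion.

E, G, C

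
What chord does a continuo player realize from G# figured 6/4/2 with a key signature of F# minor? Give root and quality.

A major seventh

The figures 6/4/2 indicate a seventh chord in third inversion.
In third inversion the root lies a second above the bass: a second above G# in F# minor is A.
The chord tones are G#, A, C#, E, giving A major seventh.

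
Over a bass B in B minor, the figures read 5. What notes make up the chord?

The written figures 5 are shorthand for 5/3: the 3 is implied.
A third above B in this key is D.
A fifth above B in this key is F#.
Together with the bass B, this spells B minor in root position.

B, D, F#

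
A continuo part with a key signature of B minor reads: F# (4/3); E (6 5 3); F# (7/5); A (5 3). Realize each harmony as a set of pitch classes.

F# (6/4/3): F#, A, B, D.
E (6/5/3): E, G, B, C#.
F# (7/5/3): F#, A, C#, E.
A (5/3): A, C#, E.

F#, A, B, D | E, G, B, C# | F#, A, C#, E | A, C#, E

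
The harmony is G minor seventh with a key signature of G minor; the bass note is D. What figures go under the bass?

D is the fifth of G minor seventh, so the chord is in second inversion.
A seventh chord in second inversion is figured 6/4/3, conventionally abbreviated 4/3.

4/3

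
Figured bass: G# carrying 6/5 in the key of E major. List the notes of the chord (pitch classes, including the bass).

G#, B, D#, E

The written figures 6/5 are shorthand for 6/5/3: the 3 is implied.
A third above G# in this key is B.
A fifth above G# in this key is D#.
A sixth above G# in this key is E.
Together with the bass G#, this spells E major seventh in first inversion.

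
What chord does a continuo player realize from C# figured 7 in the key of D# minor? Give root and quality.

C# dominant seventh

The figures 7 indicate a seventh chord in root position.
In root position the bass is the root, so the root is C#.
The chord tones are C#, E#, G#, B, giving C# dominant seventh.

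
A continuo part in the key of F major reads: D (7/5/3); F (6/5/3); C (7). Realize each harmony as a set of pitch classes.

D, F, A, C | F, A, C, D | C, E, G, Bb

D (7/5/3): D, F, A, C.
F (6/5/3): F, A, C, D.
C (7/5/3): C, E, G, Bb.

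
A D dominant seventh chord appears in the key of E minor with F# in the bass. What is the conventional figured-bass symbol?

6/5

F# is the third of D dominant seventh, so the chord is in first inversion.
A seventh chord in first inversion is figured 6/5/3, conventionally abbreviated 6/5.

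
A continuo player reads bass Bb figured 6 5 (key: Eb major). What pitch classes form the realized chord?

Bb, D, F, G

The written figures 6 5 are shorthand for 6/5/3: the 3 is implied.
A third above Bb in this key is D.
A fifth above Bb in this key is F.
A sixth above Bb in this key is G.
Together with the bass Bb, this spells G minor seventh in first inversion.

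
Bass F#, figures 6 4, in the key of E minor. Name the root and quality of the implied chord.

B minor

The figures 6 4 indicate a triad in second inversion.
In second inversion the root lies a fourth above the bass: a fourth above F# in E minor is B.
The chord tones are F#, B, D, giving B minor.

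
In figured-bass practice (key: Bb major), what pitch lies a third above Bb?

Counting 2 letter steps above Bb lands on D; in Bb major, that letter is D.

D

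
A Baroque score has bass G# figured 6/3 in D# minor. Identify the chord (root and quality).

The figures 6/3 indicate a triad in first inversion.
In first inversion the root lies a sixth above the bass: a sixth above G# in D# minor is E#.
The chord tones are G#, B, E#, giving E# diminished.

E# diminished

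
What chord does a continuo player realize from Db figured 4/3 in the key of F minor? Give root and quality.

G half-diminished seventh

The figures 4/3 indicate a seventh chord in second inversion.
In second inversion the root lies a fourth above the bass: a fourth above Db in F minor is G.
The chord tones are Db, F, G, Bb, giving G half-diminished seventh.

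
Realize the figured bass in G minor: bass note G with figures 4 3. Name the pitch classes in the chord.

The written figures 4 3 are shorthand for 6/4/3: the 6 is implied.
A third above G in this key is Bb.
A fourth above G in this key is C.
A sixth above G in this key is Eb.
Together with the bass G, this spells C minor seventh in second inversion.

G, Bb, C, Eb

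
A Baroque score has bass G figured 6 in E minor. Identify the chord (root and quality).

The figures 6 indicate a triad in first inversion.
In first inversion the root lies a sixth above the bass: a sixth above G in E minor is E.
The chord tones are G, B, E, giving E minor.

E minor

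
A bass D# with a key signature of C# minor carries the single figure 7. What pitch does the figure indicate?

Counting 6 letter steps above D# lands on C; in C# minor, that letter is C#.

C#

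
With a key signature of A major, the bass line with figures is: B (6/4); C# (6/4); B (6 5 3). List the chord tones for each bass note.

B (6/4): B, E, G#.
C# (6/4): C#, F#, A.
B (6/5/3): B, D, F#, G#.

B, E, G# | C#, F#, A | B, D, F#, G#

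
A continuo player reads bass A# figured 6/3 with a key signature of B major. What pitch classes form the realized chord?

A third above A# in this key is C#.
A sixth above A# in this key is F#.
Together with the bass A#, this spells F# major in first inversion.

A#, C#, F#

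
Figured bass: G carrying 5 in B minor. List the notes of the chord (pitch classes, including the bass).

The written figures 5 are shorthand for 5/3: the 3 is implied.
A third above G in this key is B.
A fifth above G in this key is D.
Together with the bass G, this spells G major in root position.

G, B, D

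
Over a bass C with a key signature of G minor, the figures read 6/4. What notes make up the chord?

C, F, A

A fourth above C in this key is F.
A sixth above C in this key is A.
Together with the bass C, this spells F major in second inversion.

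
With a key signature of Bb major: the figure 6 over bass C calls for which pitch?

A

Counting 5 letter steps above C lands on A; in Bb major, that letter is A.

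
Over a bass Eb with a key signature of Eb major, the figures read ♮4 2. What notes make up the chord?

The written figures ♮4 2 are shorthand for 6/4/2: the 6 is implied.
A second above Eb in this key is F.
A fourth above Eb in this key is Ab, made natural (A) by the ♮ figure.
A sixth above Eb in this key is C.
Together with the bass Eb, this spells F dominant seventh in third inversion.

Eb, F, A, C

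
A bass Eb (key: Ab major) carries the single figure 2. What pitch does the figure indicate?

Counting 1 letter step above Eb lands on F; in Ab major, that letter is F.

F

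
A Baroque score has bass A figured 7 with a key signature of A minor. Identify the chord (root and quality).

A minor seventh

The figures 7 indicate a seventh chord in root position.
In root position the bass is the root, so the root is A.
The chord tones are A, C, E, G, giving A minor seventh.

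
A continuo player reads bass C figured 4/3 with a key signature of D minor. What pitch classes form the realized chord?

The written figures 4/3 are shorthand for 6/4/3: the 6 is implied.
A third above C in this key is E.
A fourth above C in this key is F.
A sixth above C in this key is A.
Together with the bass C, this spells F major seventh in second inversion.

C, E, F, A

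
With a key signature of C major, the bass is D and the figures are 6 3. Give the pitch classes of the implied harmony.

A third above D in this key is F.
A sixth above D in this key is B.
Together with the bass D, this spells B diminished in first inversion.

D, F, B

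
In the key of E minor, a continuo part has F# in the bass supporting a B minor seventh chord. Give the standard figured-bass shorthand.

4/3

F# is the fifth of B minor seventh, so the chord is in second inversion.
A seventh chord in second inversion is figured 6/4/3, conventionally abbreviated 4/3.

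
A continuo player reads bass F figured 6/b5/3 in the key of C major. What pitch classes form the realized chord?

F, A, Cb, D

A third above F in this key is A.
A fifth above F in this key is C, lowered to Cb by the flat.
A sixth above F in this key is D.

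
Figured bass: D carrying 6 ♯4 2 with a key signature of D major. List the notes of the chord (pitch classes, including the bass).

D, E, G#, B

A second above D in this key is E.
A fourth above D in this key is G, raised to G# by the sharp.
A sixth above D in this key is B.
Together with the bass D, this spells E dominant seventh in third inversion.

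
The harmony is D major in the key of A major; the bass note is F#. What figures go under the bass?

6

F# is the third of D major, so the chord is in first inversion.
A triad in first inversion is figured 6/3, conventionally abbreviated 6.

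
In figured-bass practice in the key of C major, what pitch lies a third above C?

E

Counting 2 letter steps above C lands on E; in C major, that letter is E.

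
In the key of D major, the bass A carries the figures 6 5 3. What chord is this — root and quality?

F# minor seventh

The figures 6 5 3 indicate a seventh chord in first inversion.
In first inversion the root lies a sixth above the bass: a sixth above A in D major is F#.
The chord tones are A, C#, E, F#, giving F# minor seventh.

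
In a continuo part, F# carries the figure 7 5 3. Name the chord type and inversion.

Intervals of 7/5/3 above the bass form a seventh chord; the bass is the root, so this is root position.

seventh chord, root position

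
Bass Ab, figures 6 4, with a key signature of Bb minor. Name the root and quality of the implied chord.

Db major

The figures 6 4 indicate a triad in second inversion.
In second inversion the root lies a fourth above the bass: a fourth above Ab in Bb minor is Db.
The chord tones are Ab, Db, F, giving Db major.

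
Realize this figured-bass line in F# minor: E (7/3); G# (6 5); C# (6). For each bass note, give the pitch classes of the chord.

E (7/5/3): E, G#, B, D.
G# (6/5/3): G#, B, D, E.
C# (6/3): C#, E, A.

E, G#, B, D | G#, B, D, E | C#, E, A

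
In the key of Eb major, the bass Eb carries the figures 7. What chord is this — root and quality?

Eb major seventh

The figures 7 indicate a seventh chord in root position.
In root position the bass is the root, so the root is Eb.
The chord tones are Eb, G, Bb, D, giving Eb major seventh.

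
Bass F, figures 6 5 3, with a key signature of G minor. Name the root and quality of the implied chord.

The figures 6 5 3 indicate a seventh chord in first inversion.
In first inversion the root lies a sixth above the bass: a sixth above F in G minor is D.
The chord tones are F, A, C, D, giving D minor seventh.

D minor seventh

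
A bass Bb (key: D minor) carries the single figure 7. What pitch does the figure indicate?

Counting 6 letter steps above Bb lands on A; in D minor, that letter is A.

A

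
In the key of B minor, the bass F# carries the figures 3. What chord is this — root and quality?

F# minor

The figures 3 indicate a triad in root position.
In root position the bass is the root, so the root is F#.
The chord tones are F#, A, C#, giving F# minor.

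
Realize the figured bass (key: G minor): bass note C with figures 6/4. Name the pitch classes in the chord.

A fourth above C in this key is F.
A sixth above C in this key is A.
Together with the bass C, this spells F major in second inversion.

C, F, A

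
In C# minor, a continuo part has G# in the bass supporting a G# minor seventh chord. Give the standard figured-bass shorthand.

G# is the root of G# minor seventh, so the chord is in root position.
A seventh chord in root position is figured 7/5/3, conventionally abbreviated 7.

7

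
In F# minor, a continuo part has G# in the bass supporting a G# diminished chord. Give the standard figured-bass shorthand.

no figures

G# is the root of G# diminished, so the chord is in root position.
A triad in root position is figured 5/3, conventionally abbreviated (no figures — root-position triad).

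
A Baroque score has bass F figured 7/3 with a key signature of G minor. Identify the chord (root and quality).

The figures 7/3 indicate a seventh chord in root position.
In root position the bass is the root, so the root is F.
The chord tones are F, A, C, Eb, giving F dominant seventh.

F dominant seventh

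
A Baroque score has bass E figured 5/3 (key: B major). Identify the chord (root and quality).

E major

The figures 5/3 indicate a triad in root position.
In root position the bass is the root, so the root is E.
The chord tones are E, G#, B, giving E major.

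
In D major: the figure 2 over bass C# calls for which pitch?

D

Counting 1 letter step above C# lands on D; in D major, that letter is D.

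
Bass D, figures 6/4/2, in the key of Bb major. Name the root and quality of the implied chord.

Eb major seventh

The figures 6/4/2 indicate a seventh chord in third inversion.
In third inversion the root lies a second above the bass: a second above D in Bb major is Eb.
The chord tones are D, Eb, G, Bb, giving Eb major seventh.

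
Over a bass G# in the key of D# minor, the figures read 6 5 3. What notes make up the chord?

G#, B, D#, E#

A third above G# in this key is B.
A fifth above G# in this key is D#.
A sixth above G# in this key is E#.
Together with the bass G#, this spells E# half-diminished seventh in first inversion.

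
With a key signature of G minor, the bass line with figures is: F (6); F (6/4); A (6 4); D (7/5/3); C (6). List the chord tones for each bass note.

F, A, D | F, Bb, D | A, D, F | D, F, A, C | C, Eb, A

F (6/3): F, A, D.
F (6/4): F, Bb, D.
A (6/4): A, D, F.
D (7/5/3): D, F, A, C.
C (6/3): C, Eb, A.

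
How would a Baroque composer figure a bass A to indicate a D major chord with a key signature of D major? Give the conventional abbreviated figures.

A is the fifth of D major, so the chord is in second inversion.
A triad in second inversion is figured 6/4, conventionally abbreviated 6/4.

6/4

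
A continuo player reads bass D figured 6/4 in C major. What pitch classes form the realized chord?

D, G, B

A fourth above D in this key is G.
A sixth above D in this key is B.
Together with the bass D, this spells G major in second inversion.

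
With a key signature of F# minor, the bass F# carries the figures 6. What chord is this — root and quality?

D major

The figures 6 indicate a triad in first inversion.
In first inversion the root lies a sixth above the bass: a sixth above F# in F# minor is D.
The chord tones are F#, A, D, giving D major.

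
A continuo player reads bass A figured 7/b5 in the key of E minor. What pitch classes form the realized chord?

The written figures 7/b5 are shorthand for 7/5/3: the 3 is implied.
A third above A in this key is C.
A fifth above A in this key is E, lowered to Eb by the flat.
A seventh above A in this key is G.
Together with the bass A, this spells A half-diminished seventh in root position.

A, C, Eb, G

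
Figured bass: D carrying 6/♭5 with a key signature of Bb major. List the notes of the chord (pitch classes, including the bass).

D, F, Ab, Bb

The written figures 6/♭5 are shorthand for 6/5/3: the 3 is implied.
A third above D in this key is F.
A fifth above D in this key is A, lowered to Ab by the flat.
A sixth above D in this key is Bb.
Together with the bass D, this spells Bb dominant seventh in first inversion.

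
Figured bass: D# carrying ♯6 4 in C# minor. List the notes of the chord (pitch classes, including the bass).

A fourth above D# in this key is G#.
A sixth above D# in this key is B, raised to B# by the sharp.
Together with the bass D#, this spells G# major in second inversion.

D#, G#, B#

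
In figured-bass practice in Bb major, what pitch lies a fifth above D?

A

Counting 4 letter steps above D lands on A; in Bb major, that letter is A.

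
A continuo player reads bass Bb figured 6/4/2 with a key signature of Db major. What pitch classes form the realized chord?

A second above Bb in this key is C.
A fourth above Bb in this key is Eb.
A sixth above Bb in this key is Gb.
Together with the bass Bb, this spells C half-diminished seventh in third inversion.

Bb, C, Eb, Gb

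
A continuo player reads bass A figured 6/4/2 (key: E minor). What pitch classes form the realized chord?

A second above A in this key is B.
A fourth above A in this key is D.
A sixth above A in this key is F#.
Together with the bass A, this spells B minor seventh in third inversion.

A, B, D, F#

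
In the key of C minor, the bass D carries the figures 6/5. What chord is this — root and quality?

The figures 6/5 indicate a seventh chord in first inversion.
In first inversion the root lies a sixth above the bass: a sixth above D in C minor is Bb.
The chord tones are D, F, Ab, Bb, giving Bb dominant seventh.

Bb dominant seventh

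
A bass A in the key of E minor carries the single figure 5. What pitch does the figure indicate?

Counting 4 letter steps above A lands on E; in E minor, that letter is E.

E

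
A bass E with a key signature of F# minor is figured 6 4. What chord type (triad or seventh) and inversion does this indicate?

triad, second inversion

Intervals of 6/4 above the bass form a triad; the bass is the fifth, so this is second inversion.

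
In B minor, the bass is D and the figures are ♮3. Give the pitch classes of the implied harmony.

D, F, A

The written figures ♮3 are shorthand for 5/3: the 5 is implied.
A third above D in this key is F#, made natural (F) by the ♮ figure.
A fifth above D in this key is A.
Together with the bass D, this spells D minor in root position.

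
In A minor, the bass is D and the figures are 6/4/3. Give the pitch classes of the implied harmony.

D, F, G, B

A third above D in this key is F.
A fourth above D in this key is G.
A sixth above D in this key is B.
Together with the bass D, this spells G dominant seventh in second inversion.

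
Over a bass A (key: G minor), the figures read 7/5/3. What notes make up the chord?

A third above A in this key is C.
A fifth above A in this key is Eb.
A seventh above A in this key is G.
Together with the bass A, this spells A half-diminished seventh in root position.

A, C, Eb, G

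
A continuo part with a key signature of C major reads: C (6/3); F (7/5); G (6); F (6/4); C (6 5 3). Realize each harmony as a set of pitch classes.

C (6/3): C, E, A.
F (7/5/3): F, A, C, E.
G (6/3): G, B, E.
F (6/4): F, B, D.
C (6/5/3): C, E, G, A.

C, E, A | F, A, C, E | G, B, E | F, B, D | C, E, G, A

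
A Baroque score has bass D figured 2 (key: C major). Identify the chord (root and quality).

E minor seventh

The figures 2 indicate a seventh chord in third inversion.
In third inversion the root lies a second above the bass: a second above D in C major is E.
The chord tones are D, E, G, B, giving E minor seventh.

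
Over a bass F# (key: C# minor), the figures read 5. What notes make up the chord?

F#, A, C#

The written figures 5 are shorthand for 5/3: the 3 is implied.
A third above F# in this key is A.
A fifth above F# in this key is C#.
Together with the bass F#, this spells F# minor in root position.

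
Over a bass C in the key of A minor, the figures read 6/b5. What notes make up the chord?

The written figures 6/b5 are shorthand for 6/5/3: the 3 is implied.
A third above C in this key is E.
A fifth above C in this key is G, lowered to Gb by the flat.
A sixth above C in this key is A.

C, E, Gb, A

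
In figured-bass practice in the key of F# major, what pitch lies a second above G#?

A#

Counting 1 letter step above G# lands on A; in F# major, that letter is A#.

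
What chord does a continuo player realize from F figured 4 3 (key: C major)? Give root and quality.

B half-diminished seventh

The figures 4 3 indicate a seventh chord in second inversion.
In second inversion the root lies a fourth above the bass: a fourth above F in C major is B.
The chord tones are F, A, B, D, giving B half-diminished seventh.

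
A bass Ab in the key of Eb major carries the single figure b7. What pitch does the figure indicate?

Counting 6 letter steps above Ab lands on G; in Eb major, that letter is G.
The b7 figure lowers it a semitone, giving Gb.

Gb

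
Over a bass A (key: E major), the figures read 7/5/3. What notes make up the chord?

A third above A in this key is C#.
A fifth above A in this key is E.
A seventh above A in this key is G#.
Together with the bass A, this spells A major seventh in root position.

A, C#, E, G#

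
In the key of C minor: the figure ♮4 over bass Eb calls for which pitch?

Counting 3 letter steps above Eb lands on A; in C minor, that letter is Ab.
The ♮4 figure makes it natural, giving A.

A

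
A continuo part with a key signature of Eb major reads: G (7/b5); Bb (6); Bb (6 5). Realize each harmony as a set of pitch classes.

G, Bb, Db, F | Bb, D, G | Bb, D, F, G

G (7/b5/3): G, Bb, Db, F.
Bb (6/3): Bb, D, G.
Bb (6/5/3): Bb, D, F, G.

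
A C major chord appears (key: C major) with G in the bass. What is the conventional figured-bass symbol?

6/4

G is the fifth of C major, so the chord is in second inversion.
A triad in second inversion is figured 6/4, conventionally abbreviated 6/4.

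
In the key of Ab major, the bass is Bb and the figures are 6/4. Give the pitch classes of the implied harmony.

A fourth above Bb in this key is Eb.
A sixth above Bb in this key is G.
Together with the bass Bb, this spells Eb major in second inversion.

Bb, Eb, G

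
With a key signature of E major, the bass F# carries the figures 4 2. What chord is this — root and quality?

G# minor seventh

The figures 4 2 indicate a seventh chord in third inversion.
In third inversion the root lies a second above the bass: a second above F# in E major is G#.
The chord tones are F#, G#, B, D#, giving G# minor seventh.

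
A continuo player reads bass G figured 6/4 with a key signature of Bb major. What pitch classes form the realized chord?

G, C, Eb

A fourth above G in this key is C.
A sixth above G in this key is Eb.
Together with the bass G, this spells C minor in second inversion.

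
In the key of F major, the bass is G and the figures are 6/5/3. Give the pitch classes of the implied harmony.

A third above G in this key is Bb.
A fifth above G in this key is D.
A sixth above G in this key is E.
Together with the bass G, this spells E half-diminished seventh in first inversion.

G, Bb, D, E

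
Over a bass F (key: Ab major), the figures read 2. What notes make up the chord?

The written figures 2 are shorthand for 6/4/2: the 6/4 are implied.
A second above F in this key is G.
A fourth above F in this key is Bb.
A sixth above F in this key is Db.
Together with the bass F, this spells G half-diminished seventh in third inversion.

F, G, Bb, Db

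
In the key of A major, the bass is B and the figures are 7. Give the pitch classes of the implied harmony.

B, D, F#, A

The written figures 7 are shorthand for 7/5/3: the 5/3 are implied.
A third above B in this key is D.
A fifth above B in this key is F#.
A seventh above B in this key is A.
Together with the bass B, this spells B minor seventh in root position.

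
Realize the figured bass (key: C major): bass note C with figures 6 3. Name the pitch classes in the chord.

A third above C in this key is E.
A sixth above C in this key is A.
Together with the bass C, this spells A minor in first inversion.

C, E, A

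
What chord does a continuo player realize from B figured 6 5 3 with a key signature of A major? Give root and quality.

The figures 6 5 3 indicate a seventh chord in first inversion.
In first inversion the root lies a sixth above the bass: a sixth above B in A major is G#.
The chord tones are B, D, F#, G#, giving G# half-diminished seventh.

G# half-diminished seventh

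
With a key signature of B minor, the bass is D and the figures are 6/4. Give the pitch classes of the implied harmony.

D, G, B

A fourth above D in this key is G.
A sixth above D in this key is B.
Together with the bass D, this spells G major in second inversion.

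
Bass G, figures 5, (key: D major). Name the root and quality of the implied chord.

G major

The figures 5 indicate a triad in root position.
In root position the bass is the root, so the root is G.
The chord tones are G, B, D, giving G major.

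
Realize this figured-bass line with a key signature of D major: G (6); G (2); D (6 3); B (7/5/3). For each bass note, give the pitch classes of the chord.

G (6/3): G, B, E.
G (6/4/2): G, A, C#, E.
D (6/3): D, F#, B.
B (7/5/3): B, D, F#, A.

G, B, E | G, A, C#, E | D, F#, B | B, D, F#, A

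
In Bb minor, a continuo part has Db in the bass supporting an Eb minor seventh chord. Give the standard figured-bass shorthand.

4/2

Db is the seventh of Eb minor seventh, so the chord is in third inversion.
A seventh chord in third inversion is figured 6/4/2, conventionally abbreviated 4/2.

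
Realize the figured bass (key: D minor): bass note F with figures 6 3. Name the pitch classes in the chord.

A third above F in this key is A.
A sixth above F in this key is D.
Together with the bass F, this spells D minor in first inversion.

F, A, D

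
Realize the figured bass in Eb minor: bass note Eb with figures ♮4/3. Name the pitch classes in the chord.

The written figures ♮4/3 are shorthand for 6/4/3: the 6 is implied.
A third above Eb in this key is Gb.
A fourth above Eb in this key is Ab, made natural (A) by the ♮ figure.
A sixth above Eb in this key is Cb.

Eb, Gb, A, Cb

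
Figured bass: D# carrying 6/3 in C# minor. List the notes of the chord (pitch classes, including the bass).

A third above D# in this key is F#.
A sixth above D# in this key is B.
Together with the bass D#, this spells B major in first inversion.

D#, F#, B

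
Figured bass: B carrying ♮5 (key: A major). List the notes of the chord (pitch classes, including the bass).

The written figures ♮5 are shorthand for 5/3: the 3 is implied.
A third above B in this key is D.
A fifth above B in this key is F#, made natural (F) by the ♮ figure.
Together with the bass B, this spells B diminished in root position.

B, D, F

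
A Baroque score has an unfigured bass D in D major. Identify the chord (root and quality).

D major

An unfigured bass indicates a triad in root position.
In root position the bass is the root, so the root is D.
The chord tones are D, F#, A, giving D major.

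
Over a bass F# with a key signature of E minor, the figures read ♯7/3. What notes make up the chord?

The written figures ♯7/3 are shorthand for 7/5/3: the 5 is implied.
A third above F# in this key is A.
A fifth above F# in this key is C.
A seventh above F# in this key is E, raised to E# by the sharp.

F#, A, C, E#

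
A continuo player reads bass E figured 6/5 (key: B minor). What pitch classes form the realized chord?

E, G, B, C#

The written figures 6/5 are shorthand for 6/5/3: the 3 is implied.
A third above E in this key is G.
A fifth above E in this key is B.
A sixth above E in this key is C#.
Together with the bass E, this spells C# half-diminished seventh in first inversion.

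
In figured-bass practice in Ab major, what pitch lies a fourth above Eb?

Ab

Counting 3 letter steps above Eb lands on A; in Ab major, that letter is Ab.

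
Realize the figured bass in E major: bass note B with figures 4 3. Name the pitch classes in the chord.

B, D#, E, G#

The written figures 4 3 are shorthand for 6/4/3: the 6 is implied.
A third above B in this key is D#.
A fourth above B in this key is E.
A sixth above B in this key is G#.
Together with the bass B, this spells E major seventh in second inversion.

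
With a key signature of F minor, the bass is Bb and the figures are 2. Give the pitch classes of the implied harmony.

The written figures 2 are shorthand for 6/4/2: the 6/4 are implied.
A second above Bb in this key is C.
A fourth above Bb in this key is Eb.
A sixth above Bb in this key is G.
Together with the bass Bb, this spells C minor seventh in third inversion.

Bb, C, Eb, G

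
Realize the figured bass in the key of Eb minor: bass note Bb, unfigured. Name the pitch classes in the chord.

Bb, Db, F

An unfigured bass implies 5/3.
A third above Bb in this key is Db.
A fifth above Bb in this key is F.
Together with the bass Bb, this spells Bb minor in root position.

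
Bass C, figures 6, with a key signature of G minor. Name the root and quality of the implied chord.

A diminished

The figures 6 indicate a triad in first inversion.
In first inversion the root lies a sixth above the bass: a sixth above C in G minor is A.
The chord tones are C, Eb, A, giving A diminished.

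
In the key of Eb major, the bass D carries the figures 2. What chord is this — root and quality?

Eb major seventh

The figures 2 indicate a seventh chord in third inversion.
In third inversion the root lies a second above the bass: a second above D in Eb major is Eb.
The chord tones are D, Eb, G, Bb, giving Eb major seventh.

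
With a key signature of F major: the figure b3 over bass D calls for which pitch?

Fb

Counting 2 letter steps above D lands on F; in F major, that letter is F.
The b3 figure lowers it a semitone, giving Fb.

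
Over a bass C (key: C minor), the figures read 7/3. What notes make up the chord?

The written figures 7/3 are shorthand for 7/5/3: the 5 is implied.
A third above C in this key is Eb.
A fifth above C in this key is G.
A seventh above C in this key is Bb.
Together with the bass C, this spells C minor seventh in root position.

C, Eb, G, Bb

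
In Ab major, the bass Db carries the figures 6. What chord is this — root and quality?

The figures 6 indicate a triad in first inversion.
In first inversion the root lies a sixth above the bass: a sixth above Db in Ab major is Bb.
The chord tones are Db, F, Bb, giving Bb minor.

Bb minor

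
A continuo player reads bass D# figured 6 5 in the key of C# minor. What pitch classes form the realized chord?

The written figures 6 5 are shorthand for 6/5/3: the 3 is implied.
A third above D# in this key is F#.
A fifth above D# in this key is A.
A sixth above D# in this key is B.
Together with the bass D#, this spells B dominant seventh in first inversion.

D#, F#, A, B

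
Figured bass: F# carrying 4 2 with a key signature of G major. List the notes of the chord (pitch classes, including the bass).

F#, G, B, D

The written figures 4 2 are shorthand for 6/4/2: the 6 is implied.
A second above F# in this key is G.
A fourth above F# in this key is B.
A sixth above F# in this key is D.
Together with the bass F#, this spells G major seventh in third inversion.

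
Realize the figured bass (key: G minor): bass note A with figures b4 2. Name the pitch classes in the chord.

A, Bb, Db, F

The written figures b4 2 are shorthand for 6/4/2: the 6 is implied.
A second above A in this key is Bb.
A fourth above A in this key is D, lowered to Db by the flat.
A sixth above A in this key is F.
Together with the bass A, this spells Bb minor-major seventh in third inversion.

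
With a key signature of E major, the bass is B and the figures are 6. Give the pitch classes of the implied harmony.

The written figures 6 are shorthand for 6/3: the 3 is implied.
A third above B in this key is D#.
A sixth above B in this key is G#.
Together with the bass B, this spells G# minor in first inversion.

B, D#, G#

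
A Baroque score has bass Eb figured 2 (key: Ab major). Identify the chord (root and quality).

F minor seventh

The figures 2 indicate a seventh chord in third inversion.
In third inversion the root lies a second above the bass: a second above Eb in Ab major is F.
The chord tones are Eb, F, Ab, C, giving F minor seventh.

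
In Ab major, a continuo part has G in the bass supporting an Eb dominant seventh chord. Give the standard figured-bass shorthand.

6/5

G is the third of Eb dominant seventh, so the chord is in first inversion.
A seventh chord in first inversion is figured 6/5/3, conventionally abbreviated 6/5.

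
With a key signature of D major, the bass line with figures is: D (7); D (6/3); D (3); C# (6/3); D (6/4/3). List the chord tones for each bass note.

D, F#, A, C# | D, F#, B | D, F#, A | C#, E, A | D, F#, G, B

D (7/5/3): D, F#, A, C#.
D (6/3): D, F#, B.
D (5/3): D, F#, A.
C# (6/3): C#, E, A.
D (6/4/3): D, F#, G, B.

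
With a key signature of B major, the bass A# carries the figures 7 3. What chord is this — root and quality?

The figures 7 3 indicate a seventh chord in root position.
In root position the bass is the root, so the root is A#.
The chord tones are A#, C#, E, G#, giving A# half-diminished seventh.

A# half-diminished seventh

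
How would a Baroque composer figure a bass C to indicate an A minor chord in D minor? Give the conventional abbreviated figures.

6

C is the third of A minor, so the chord is in first inversion.
A triad in first inversion is figured 6/3, conventionally abbreviated 6.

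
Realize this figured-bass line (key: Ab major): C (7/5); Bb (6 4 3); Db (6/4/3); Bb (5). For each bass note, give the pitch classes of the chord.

C, Eb, G, Bb | Bb, Db, Eb, G | Db, F, G, Bb | Bb, Db, F

C (7/5/3): C, Eb, G, Bb.
Bb (6/4/3): Bb, Db, Eb, G.
Db (6/4/3): Db, F, G, Bb.
Bb (5/3): Bb, Db, F.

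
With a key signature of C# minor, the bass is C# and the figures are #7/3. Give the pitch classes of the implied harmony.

C#, E, G#, B#

The written figures #7/3 are shorthand for 7/5/3: the 5 is implied.
A third above C# in this key is E.
A fifth above C# in this key is G#.
A seventh above C# in this key is B, raised to B# by the sharp.
Together with the bass C#, this spells C# minor-major seventh in root position.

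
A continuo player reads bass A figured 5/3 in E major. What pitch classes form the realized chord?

A third above A in this key is C#.
A fifth above A in this key is E.
Together with the bass A, this spells A major in root position.

A, C#, E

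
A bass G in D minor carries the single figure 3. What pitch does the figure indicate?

Counting 2 letter steps above G lands on B; in D minor, that letter is Bb.

Bb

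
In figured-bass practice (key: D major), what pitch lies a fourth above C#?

Counting 3 letter steps above C# lands on F; in D major, that letter is F#.

F#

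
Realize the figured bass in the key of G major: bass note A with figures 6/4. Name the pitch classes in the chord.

A fourth above A in this key is D.
A sixth above A in this key is F#.
Together with the bass A, this spells D major in second inversion.

A, D, F#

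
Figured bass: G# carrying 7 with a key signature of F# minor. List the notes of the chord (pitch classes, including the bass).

G#, B, D, F#

The written figures 7 are shorthand for 7/5/3: the 5/3 are implied.
A third above G# in this key is B.
A fifth above G# in this key is D.
A seventh above G# in this key is F#.
Together with the bass G#, this spells G# half-diminished seventh in root position.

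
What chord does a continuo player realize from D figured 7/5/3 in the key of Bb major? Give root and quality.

D minor seventh

The figures 7/5/3 indicate a seventh chord in root position.
In root position the bass is the root, so the root is D.
The chord tones are D, F, A, C, giving D minor seventh.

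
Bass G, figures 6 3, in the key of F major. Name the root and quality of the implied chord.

The figures 6 3 indicate a triad in first inversion.
In first inversion the root lies a sixth above the bass: a sixth above G in F major is E.
The chord tones are G, Bb, E, giving E diminished.

E diminished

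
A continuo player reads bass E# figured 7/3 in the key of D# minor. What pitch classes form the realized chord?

The written figures 7/3 are shorthand for 7/5/3: the 5 is implied.
A third above E# in this key is G#.
A fifth above E# in this key is B.
A seventh above E# in this key is D#.
Together with the bass E#, this spells E# half-diminished seventh in root position.

E#, G#, B, D#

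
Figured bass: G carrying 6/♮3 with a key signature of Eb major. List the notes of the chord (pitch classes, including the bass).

A third above G in this key is Bb, made natural (B) by the ♮ figure.
A sixth above G in this key is Eb.
Together with the bass G, this spells Eb augmented in first inversion.

G, B, Eb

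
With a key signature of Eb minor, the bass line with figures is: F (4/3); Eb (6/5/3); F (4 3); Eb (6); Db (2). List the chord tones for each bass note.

F, Ab, Bb, Db | Eb, Gb, Bb, Cb | F, Ab, Bb, Db | Eb, Gb, Cb | Db, Eb, Gb, Bb

F (6/4/3): F, Ab, Bb, Db.
Eb (6/5/3): Eb, Gb, Bb, Cb.
F (6/4/3): F, Ab, Bb, Db.
Eb (6/3): Eb, Gb, Cb.
Db (6/4/2): Db, Eb, Gb, Bb.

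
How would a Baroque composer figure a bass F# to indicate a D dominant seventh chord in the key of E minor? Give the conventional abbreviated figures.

F# is the third of D dominant seventh, so the chord is in first inversion.
A seventh chord in first inversion is figured 6/5/3, conventionally abbreviated 6/5.

6/5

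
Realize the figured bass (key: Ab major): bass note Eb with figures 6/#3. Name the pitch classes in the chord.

Eb, G#, C

A third above Eb in this key is G, raised to G# by the sharp.
A sixth above Eb in this key is C.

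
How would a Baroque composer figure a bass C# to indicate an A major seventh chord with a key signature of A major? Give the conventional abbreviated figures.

6/5

C# is the third of A major seventh, so the chord is in first inversion.
A seventh chord in first inversion is figured 6/5/3, conventionally abbreviated 6/5.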